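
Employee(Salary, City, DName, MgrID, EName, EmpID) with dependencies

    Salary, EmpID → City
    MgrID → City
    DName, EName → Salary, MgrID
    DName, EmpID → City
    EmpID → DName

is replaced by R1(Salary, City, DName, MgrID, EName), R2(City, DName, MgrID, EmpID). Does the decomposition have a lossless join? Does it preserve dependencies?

Lossless test: (City, DName, MgrID)⁺ = {City, DName, MgrID}, which is a superkey of neither fragment — lossy.
Dependency preservation: Salary, EmpID → City is not contained in any single fragment, but the restricted closure of its left-hand side across the fragments still reaches the right-hand side; the remaining FDs each lie inside some fragment. All dependencies are preserved.

lossy but dependency-preserving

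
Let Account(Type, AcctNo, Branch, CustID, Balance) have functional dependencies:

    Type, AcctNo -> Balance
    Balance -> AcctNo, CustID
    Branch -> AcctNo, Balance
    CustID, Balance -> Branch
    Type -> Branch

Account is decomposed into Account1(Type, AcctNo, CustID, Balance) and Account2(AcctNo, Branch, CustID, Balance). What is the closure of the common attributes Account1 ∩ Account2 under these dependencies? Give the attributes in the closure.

AcctNo, Branch, CustID, Balance

Account1 ∩ Account2 = {AcctNo, CustID, Balance}.
CustID, Balance → Branch applies, adding Branch
Closure: {AcctNo, Branch, CustID, Balance}.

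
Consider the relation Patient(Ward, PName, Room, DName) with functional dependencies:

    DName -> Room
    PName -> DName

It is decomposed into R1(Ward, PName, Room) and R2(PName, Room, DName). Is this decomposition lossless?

Common attributes: R1 ∩ R2 = {PName, Room}.
Closure of {PName, Room}: PName → DName applies, adding DName. So (PName, Room)⁺ = {PName, Room, DName}.
This closure contains every attribute of R2, so R1 ∩ R2 → R2. The join is lossless.

Yes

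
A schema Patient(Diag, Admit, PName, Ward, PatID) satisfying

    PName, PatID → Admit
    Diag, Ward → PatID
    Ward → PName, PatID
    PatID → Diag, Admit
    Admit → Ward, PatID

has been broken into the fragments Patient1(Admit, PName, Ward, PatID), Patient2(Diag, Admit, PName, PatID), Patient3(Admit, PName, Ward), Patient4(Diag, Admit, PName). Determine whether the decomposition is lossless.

Chase test. Columns are Diag, Admit, PName, Ward, PatID; row i has aⱼ where attribute j ∈ Patienti, else bᵢⱼ.
Initial tableau (one row per fragment):
  row 1: b11 a2 a3 a4 a5
  row 2: a1 a2 a3 b24 a5
  row 3: b31 a2 a3 a4 b35
  row 4: a1 a2 a3 b44 b45
Rows 1 and 3 agree on Ward; apply Ward→PName, PatID and equate their PName, PatID entries.
Rows 1 and 2 agree on PatID; apply PatID→Diag, Admit and equate their Diag, Admit entries.
Rows 1 and 3 agree on PatID; apply PatID→Diag, Admit and equate their Diag, Admit entries.
Rows 1 and 2 agree on Admit; apply Admit→Ward, PatID and equate their Ward, PatID entries.
Rows 1 and 4 agree on Admit; apply Admit→Ward, PatID and equate their Ward, PatID entries.
Row 1 is now all distinguished symbols — the join is lossless.

Yes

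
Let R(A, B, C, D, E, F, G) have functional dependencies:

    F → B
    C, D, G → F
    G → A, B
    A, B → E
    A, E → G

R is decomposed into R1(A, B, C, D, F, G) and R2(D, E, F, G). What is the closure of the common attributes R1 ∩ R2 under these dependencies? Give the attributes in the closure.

A, B, D, E, F, G

R1 ∩ R2 = {D, F, G}.
F → B applies, adding B
G → A, B applies, adding A
A, B → E applies, adding E
Closure: {A, B, D, E, F, G}.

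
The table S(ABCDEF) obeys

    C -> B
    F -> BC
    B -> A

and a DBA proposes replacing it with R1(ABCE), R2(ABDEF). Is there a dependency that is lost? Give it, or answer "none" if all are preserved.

Check F → BC: no single fragment contains all of {BCF}, and the restricted closure of {F} across the fragments never reaches {BC}.
C → B is preserved.
B → A is preserved.

F -> BC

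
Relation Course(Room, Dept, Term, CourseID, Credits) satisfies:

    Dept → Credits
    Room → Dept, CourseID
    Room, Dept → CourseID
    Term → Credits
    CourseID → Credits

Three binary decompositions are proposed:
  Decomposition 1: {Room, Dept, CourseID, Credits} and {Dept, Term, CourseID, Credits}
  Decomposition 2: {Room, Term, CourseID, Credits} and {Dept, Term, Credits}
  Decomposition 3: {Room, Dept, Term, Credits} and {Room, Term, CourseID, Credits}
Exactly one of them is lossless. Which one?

Decomposition 3

Decomposition 1: common = {Dept, CourseID, Credits}, closure = {Dept, CourseID, Credits} → lossy.
Decomposition 2: common = {Term, Credits}, closure = {Term, Credits} → lossy.
Decomposition 3: common = {Room, Term, Credits}, closure = {Room, Dept, Term, CourseID, Credits} → lossless.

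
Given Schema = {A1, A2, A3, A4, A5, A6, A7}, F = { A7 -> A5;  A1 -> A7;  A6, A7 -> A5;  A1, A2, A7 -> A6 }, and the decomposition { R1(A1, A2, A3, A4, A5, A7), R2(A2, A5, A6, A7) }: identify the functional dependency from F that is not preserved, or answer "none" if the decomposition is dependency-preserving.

A1, A2, A7 -> A6

Check A1, A2, A7 → A6: no single fragment contains all of {A1, A2, A6, A7}, and the restricted closure of {A1, A2, A7} across the fragments never reaches {A6}.
A7 → A5 is preserved.
A1 → A7 is preserved.
A6, A7 → A5 is preserved.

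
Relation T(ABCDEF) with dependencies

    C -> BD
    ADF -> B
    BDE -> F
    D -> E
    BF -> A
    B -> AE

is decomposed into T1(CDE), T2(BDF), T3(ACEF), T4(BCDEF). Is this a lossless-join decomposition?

Chase test. Columns are ABCDEF; row i has aⱼ where attribute j ∈ Ti, else bᵢⱼ.
Initial tableau (one row per fragment):
  row 1: b11 b12 a3 a4 a5 b16
  row 2: b21 a2 b23 a4 b25 a6
  row 3: a1 b32 a3 b34 a5 a6
  row 4: b41 a2 a3 a4 a5 a6
Rows 1 and 3 agree on C; apply C→BD and equate their BD entries.
Rows 1 and 4 agree on C; apply C→BD and equate their BD entries.
Rows 1 and 3 agree on BDE; apply BDE→F and equate their F entries.
Rows 1 and 2 agree on D; apply D→E and equate their E entries.
Rows 1 and 2 agree on BF; apply BF→A and equate their A entries.
Rows 1 and 3 agree on BF; apply BF→A and equate their A entries.
Rows 1 and 4 agree on BF; apply BF→A and equate their A entries.
Row 1 is now all distinguished symbols — the join is lossless.

Yes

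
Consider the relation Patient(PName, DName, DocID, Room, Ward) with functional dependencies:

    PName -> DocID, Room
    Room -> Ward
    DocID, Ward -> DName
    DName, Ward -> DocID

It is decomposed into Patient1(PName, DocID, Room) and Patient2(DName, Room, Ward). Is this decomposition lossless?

Common attributes: Patient1 ∩ Patient2 = {Room}.
Closure of {Room}: Room → Ward applies, adding Ward. So (Room)⁺ = {Room, Ward}.
The closure contains neither all of Patient1 = {PName, DocID, Room} nor all of Patient2 = {DName, Room, Ward}, so the common attributes are not a superkey of either fragment. The join is lossy.

No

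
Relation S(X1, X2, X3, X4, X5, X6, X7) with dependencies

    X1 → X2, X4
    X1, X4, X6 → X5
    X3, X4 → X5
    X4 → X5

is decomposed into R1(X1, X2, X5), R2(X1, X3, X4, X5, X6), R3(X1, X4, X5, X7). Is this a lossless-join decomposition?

Chase test. Columns are X1, X2, X3, X4, X5, X6, X7; row i has aⱼ where attribute j ∈ Ri, else bᵢⱼ.
Initial tableau (one row per fragment):
  row 1: a1 a2 b13 b14 a5 b16 b17
  row 2: a1 b22 a3 a4 a5 a6 b27
  row 3: a1 b32 b33 a4 a5 b36 a7
Rows 1 and 2 agree on X1; apply X1→X2, X4 and equate their X2, X4 entries.
Rows 1 and 3 agree on X1; apply X1→X2, X4 and equate their X2, X4 entries.
No row becomes fully distinguished — the join is lossy.

No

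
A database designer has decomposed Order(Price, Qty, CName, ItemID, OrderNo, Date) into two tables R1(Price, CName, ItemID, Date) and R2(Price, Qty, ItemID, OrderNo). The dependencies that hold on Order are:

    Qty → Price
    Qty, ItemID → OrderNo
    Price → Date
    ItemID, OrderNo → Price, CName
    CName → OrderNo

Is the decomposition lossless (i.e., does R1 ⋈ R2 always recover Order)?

No

Common attributes: R1 ∩ R2 = {Price, ItemID}.
Closure of {Price, ItemID}: Price → Date applies, adding Date. So (Price, ItemID)⁺ = {Price, ItemID, Date}.
The closure contains neither all of R1 = {Price, CName, ItemID, Date} nor all of R2 = {Price, Qty, ItemID, OrderNo}, so the common attributes are not a superkey of either fragment. The join is lossy.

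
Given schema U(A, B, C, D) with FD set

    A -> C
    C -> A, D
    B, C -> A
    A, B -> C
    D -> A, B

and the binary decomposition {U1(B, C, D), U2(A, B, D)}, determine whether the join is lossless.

Yes

Common attributes: U1 ∩ U2 = {B, D}.
Closure of {B, D}: D → A, B applies, adding A; A → C applies, adding C. So (B, D)⁺ = {A, B, C, D}.
This closure contains every attribute of U1, so U1 ∩ U2 → U1. The join is lossless.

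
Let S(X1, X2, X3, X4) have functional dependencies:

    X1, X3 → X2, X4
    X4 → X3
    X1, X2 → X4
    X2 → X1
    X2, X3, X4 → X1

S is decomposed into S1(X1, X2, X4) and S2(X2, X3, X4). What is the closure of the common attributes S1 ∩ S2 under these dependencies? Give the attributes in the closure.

S1 ∩ S2 = {X2, X4}.
X4 → X3 applies, adding X3
X2 → X1 applies, adding X1
Closure: {X1, X2, X3, X4}.

X1, X2, X3, X4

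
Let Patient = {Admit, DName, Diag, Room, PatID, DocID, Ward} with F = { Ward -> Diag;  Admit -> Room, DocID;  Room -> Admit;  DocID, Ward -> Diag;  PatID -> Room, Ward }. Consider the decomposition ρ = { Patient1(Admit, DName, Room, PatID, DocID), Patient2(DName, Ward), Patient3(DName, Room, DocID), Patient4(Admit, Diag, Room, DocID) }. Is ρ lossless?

Chase test. Columns are Admit, DName, Diag, Room, PatID, DocID, Ward; row i has aⱼ where attribute j ∈ Patienti, else bᵢⱼ.
Initial tableau (one row per fragment):
  row 1: a1 a2 b13 a4 a5 a6 b17
  row 2: b21 a2 b23 b24 b25 b26 a7
  row 3: b31 a2 b33 a4 b35 a6 b37
  row 4: a1 b42 a3 a4 b45 a6 b47
Rows 1 and 3 agree on Room; apply Room→Admit and equate their Admit entries.
No row becomes fully distinguished — the join is lossy.

No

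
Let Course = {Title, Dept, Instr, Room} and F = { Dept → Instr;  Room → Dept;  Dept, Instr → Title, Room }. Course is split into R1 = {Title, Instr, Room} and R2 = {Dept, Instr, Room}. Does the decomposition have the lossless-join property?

Common attributes: R1 ∩ R2 = {Instr, Room}.
Closure of {Instr, Room}: Room → Dept applies, adding Dept; Dept, Instr → Title, Room applies, adding Title. So (Instr, Room)⁺ = {Title, Dept, Instr, Room}.
This closure contains every attribute of R1, so R1 ∩ R2 → R1. The join is lossless.

Yes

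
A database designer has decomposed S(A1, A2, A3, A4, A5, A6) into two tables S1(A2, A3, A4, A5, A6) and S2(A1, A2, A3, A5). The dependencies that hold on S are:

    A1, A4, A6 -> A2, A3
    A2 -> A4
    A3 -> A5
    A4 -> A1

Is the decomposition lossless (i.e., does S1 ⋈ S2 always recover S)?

Yes

Common attributes: S1 ∩ S2 = {A2, A3, A5}.
Closure of {A2, A3, A5}: A2 → A4 applies, adding A4; A4 → A1 applies, adding A1. So (A2, A3, A5)⁺ = {A1, A2, A3, A4, A5}.
This closure contains every attribute of S2, so S1 ∩ S2 → S2. The join is lossless.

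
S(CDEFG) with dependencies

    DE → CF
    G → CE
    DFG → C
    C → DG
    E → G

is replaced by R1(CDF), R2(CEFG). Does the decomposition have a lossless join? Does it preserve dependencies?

lossless and dependency-preserving

Lossless test: (CF)⁺ = {CDEFG}, which contains all of one fragment — lossless.
Dependency preservation: DE → CF; DFG → C; C → DG are not contained in any single fragment, but the restricted closure of each left-hand side across the fragments still reaches the right-hand side; the remaining FDs each lie inside some fragment. All dependencies are preserved.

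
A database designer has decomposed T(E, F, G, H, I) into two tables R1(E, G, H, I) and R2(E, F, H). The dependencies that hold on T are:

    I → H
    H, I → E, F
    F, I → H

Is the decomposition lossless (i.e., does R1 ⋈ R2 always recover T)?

No

Common attributes: R1 ∩ R2 = {E, H}.
No dependency enlarges {E, H}, so (E, H)⁺ = {E, H}.
The closure contains neither all of R1 = {E, G, H, I} nor all of R2 = {E, F, H}, so the common attributes are not a superkey of either fragment. The join is lossy.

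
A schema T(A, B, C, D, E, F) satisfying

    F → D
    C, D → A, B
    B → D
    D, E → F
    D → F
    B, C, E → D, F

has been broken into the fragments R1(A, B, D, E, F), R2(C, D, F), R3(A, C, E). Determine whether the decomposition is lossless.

Chase test. Columns are A, B, C, D, E, F; row i has aⱼ where attribute j ∈ Ri, else bᵢⱼ.
Initial tableau (one row per fragment):
  row 1: a1 a2 b13 a4 a5 a6
  row 2: b21 b22 a3 a4 b25 a6
  row 3: a1 b32 a3 b34 a5 b36
No row becomes fully distinguished — the join is lossy.

No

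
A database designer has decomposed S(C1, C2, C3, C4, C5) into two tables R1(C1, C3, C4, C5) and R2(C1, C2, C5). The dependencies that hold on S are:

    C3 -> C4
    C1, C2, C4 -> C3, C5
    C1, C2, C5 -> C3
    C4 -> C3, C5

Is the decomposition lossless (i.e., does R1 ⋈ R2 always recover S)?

Common attributes: R1 ∩ R2 = {C1, C5}.
No dependency enlarges {C1, C5}, so (C1, C5)⁺ = {C1, C5}.
The closure contains neither all of R1 = {C1, C3, C4, C5} nor all of R2 = {C1, C2, C5}, so the common attributes are not a superkey of either fragment. The join is lossy.

No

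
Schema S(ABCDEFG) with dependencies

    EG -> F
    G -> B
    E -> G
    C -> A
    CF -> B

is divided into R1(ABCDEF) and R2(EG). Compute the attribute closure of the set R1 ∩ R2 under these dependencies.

BEFG

R1 ∩ R2 = {E}.
E → G applies, adding G
EG → F applies, adding F
G → B applies, adding B
Closure: {BEFG}.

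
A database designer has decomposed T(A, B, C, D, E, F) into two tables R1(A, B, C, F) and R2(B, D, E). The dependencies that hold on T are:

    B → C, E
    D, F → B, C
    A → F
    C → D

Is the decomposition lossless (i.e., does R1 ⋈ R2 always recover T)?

Common attributes: R1 ∩ R2 = {B}.
Closure of {B}: B → C, E applies, adding C, E; C → D applies, adding D. So (B)⁺ = {B, C, D, E}.
This closure contains every attribute of R2, so R1 ∩ R2 → R2. The join is lossless.

Yes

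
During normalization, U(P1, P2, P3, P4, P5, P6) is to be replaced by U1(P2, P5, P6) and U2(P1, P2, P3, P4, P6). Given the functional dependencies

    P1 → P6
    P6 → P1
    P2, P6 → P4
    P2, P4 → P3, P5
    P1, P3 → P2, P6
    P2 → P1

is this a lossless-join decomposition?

Yes

Common attributes: U1 ∩ U2 = {P2, P6}.
Closure of {P2, P6}: P6 → P1 applies, adding P1; P2, P6 → P4 applies, adding P4; P2, P4 → P3, P5 applies, adding P3, P5. So (P2, P6)⁺ = {P1, P2, P3, P4, P5, P6}.
This closure contains every attribute of U1, so U1 ∩ U2 → U1. The join is lossless.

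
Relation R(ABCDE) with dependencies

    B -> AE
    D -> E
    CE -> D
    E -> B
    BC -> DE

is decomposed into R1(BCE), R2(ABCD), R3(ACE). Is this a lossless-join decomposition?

Chase test. Columns are ABCDE; row i has aⱼ where attribute j ∈ Ri, else bᵢⱼ.
Initial tableau (one row per fragment):
  row 1: b11 a2 a3 b14 a5
  row 2: a1 a2 a3 a4 b25
  row 3: a1 b32 a3 b34 a5
Rows 1 and 2 agree on B; apply B→AE and equate their AE entries.
Rows 1 and 2 agree on CE; apply CE→D and equate their D entries.
Rows 1 and 3 agree on CE; apply CE→D and equate their D entries.
Rows 1 and 3 agree on E; apply E→B and equate their B entries.
Row 1 is now all distinguished symbols — the join is lossless.

Yes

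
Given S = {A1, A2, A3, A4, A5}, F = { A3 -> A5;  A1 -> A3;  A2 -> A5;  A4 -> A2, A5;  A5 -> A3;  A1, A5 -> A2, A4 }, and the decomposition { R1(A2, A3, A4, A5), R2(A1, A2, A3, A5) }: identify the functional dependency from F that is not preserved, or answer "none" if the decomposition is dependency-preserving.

Check A1, A5 → A2, A4: no single fragment contains all of {A1, A2, A4, A5}, and the restricted closure of {A1, A5} across the fragments never reaches {A2, A4}.
A3 → A5 is preserved.
A1 → A3 is preserved.
A2 → A5 is preserved.
A4 → A2, A5 is preserved.
A5 → A3 is preserved.

A1, A5 -> A2, A4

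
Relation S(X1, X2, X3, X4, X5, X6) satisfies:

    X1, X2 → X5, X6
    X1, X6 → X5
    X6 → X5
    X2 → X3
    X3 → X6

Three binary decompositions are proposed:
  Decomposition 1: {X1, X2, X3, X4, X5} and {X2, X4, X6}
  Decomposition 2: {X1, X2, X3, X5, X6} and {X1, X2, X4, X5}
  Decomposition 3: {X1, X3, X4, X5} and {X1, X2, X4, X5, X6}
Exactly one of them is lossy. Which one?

Decomposition 1: common = {X2, X4}, closure = {X2, X3, X4, X5, X6} → lossless.
Decomposition 2: common = {X1, X2, X5}, closure = {X1, X2, X3, X5, X6} → lossless.
Decomposition 3: common = {X1, X4, X5}, closure = {X1, X4, X5} → lossy.

Decomposition 3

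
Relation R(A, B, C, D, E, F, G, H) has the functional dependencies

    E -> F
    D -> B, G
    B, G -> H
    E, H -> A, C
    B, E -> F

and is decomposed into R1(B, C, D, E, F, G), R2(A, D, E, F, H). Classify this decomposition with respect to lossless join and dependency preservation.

Lossless test: (D, E, F)⁺ = {A, B, C, D, E, F, G, H}, which contains all of one fragment — lossless.
Dependency preservation: the restricted closure of {B, G} across the fragments never reaches {H}, so B, G → H cannot be enforced without a join — not preserved.

lossless but not dependency-preserving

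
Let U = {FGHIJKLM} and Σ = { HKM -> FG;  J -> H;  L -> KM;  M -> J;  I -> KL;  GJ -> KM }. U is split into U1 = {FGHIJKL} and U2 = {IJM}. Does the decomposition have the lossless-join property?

Yes

Common attributes: U1 ∩ U2 = {IJ}.
Closure of {IJ}: J → H applies, adding H; I → KL applies, adding KL; L → KM applies, adding M; HKM → FG applies, adding FG. So (IJ)⁺ = {FGHIJKLM}.
This closure contains every attribute of U1, so U1 ∩ U2 → U1. The join is lossless.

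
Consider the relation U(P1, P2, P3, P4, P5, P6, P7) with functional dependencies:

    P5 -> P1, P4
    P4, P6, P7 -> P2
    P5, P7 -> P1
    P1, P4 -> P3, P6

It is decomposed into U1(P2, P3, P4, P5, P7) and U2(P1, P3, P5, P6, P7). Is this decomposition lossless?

Common attributes: U1 ∩ U2 = {P3, P5, P7}.
Closure of {P3, P5, P7}: P5 → P1, P4 applies, adding P1, P4; P1, P4 → P3, P6 applies, adding P6; P4, P6, P7 → P2 applies, adding P2. So (P3, P5, P7)⁺ = {P1, P2, P3, P4, P5, P6, P7}.
This closure contains every attribute of U1, so U1 ∩ U2 → U1. The join is lossless.

Yes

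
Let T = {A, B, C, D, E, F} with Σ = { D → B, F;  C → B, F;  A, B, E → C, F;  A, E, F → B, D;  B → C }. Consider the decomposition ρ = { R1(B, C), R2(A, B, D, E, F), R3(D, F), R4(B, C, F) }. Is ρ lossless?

Chase test. Columns are A, B, C, D, E, F; row i has aⱼ where attribute j ∈ Ri, else bᵢⱼ.
Initial tableau (one row per fragment):
  row 1: b11 a2 a3 b14 b15 b16
  row 2: a1 a2 b23 a4 a5 a6
  row 3: b31 b32 b33 a4 b35 a6
  row 4: b41 a2 a3 b44 b45 a6
Rows 2 and 3 agree on D; apply D→B, F and equate their B, F entries.
Rows 1 and 4 agree on C; apply C→B, F and equate their B, F entries.
Rows 1 and 2 agree on B; apply B→C and equate their C entries.
Rows 1 and 3 agree on B; apply B→C and equate their C entries.
Row 2 is now all distinguished symbols — the join is lossless.

Yes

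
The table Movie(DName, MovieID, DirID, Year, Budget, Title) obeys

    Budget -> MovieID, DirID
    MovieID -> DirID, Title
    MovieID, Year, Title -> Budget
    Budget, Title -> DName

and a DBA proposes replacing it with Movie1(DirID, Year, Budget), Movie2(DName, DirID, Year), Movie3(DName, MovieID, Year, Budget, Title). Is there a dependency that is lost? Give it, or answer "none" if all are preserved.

Check MovieID → DirID, Title: no single fragment contains all of {MovieID, DirID, Title}, and the restricted closure of {MovieID} across the fragments never reaches {DirID, Title}.
Budget → MovieID, DirID is preserved.
MovieID, Year, Title → Budget is preserved.
Budget, Title → DName is preserved.

MovieID -> DirID, Title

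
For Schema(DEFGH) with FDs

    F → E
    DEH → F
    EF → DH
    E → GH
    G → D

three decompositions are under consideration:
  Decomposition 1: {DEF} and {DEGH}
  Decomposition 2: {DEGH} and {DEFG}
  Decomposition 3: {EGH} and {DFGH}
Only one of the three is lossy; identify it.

Decomposition 3

Decomposition 1: common = {DE}, closure = {DEFGH} → lossless.
Decomposition 2: common = {DEG}, closure = {DEFGH} → lossless.
Decomposition 3: common = {GH}, closure = {DGH} → lossy.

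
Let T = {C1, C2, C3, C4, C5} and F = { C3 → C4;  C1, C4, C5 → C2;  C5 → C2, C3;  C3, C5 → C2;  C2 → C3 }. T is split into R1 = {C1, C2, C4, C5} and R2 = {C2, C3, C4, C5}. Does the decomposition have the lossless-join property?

Yes

Common attributes: R1 ∩ R2 = {C2, C4, C5}.
Closure of {C2, C4, C5}: C5 → C2, C3 applies, adding C3. So (C2, C4, C5)⁺ = {C2, C3, C4, C5}.
This closure contains every attribute of R2, so R1 ∩ R2 → R2. The join is lossless.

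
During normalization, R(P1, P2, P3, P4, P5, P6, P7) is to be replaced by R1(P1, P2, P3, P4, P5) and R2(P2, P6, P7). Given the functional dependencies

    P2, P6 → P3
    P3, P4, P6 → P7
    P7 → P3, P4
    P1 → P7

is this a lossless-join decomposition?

No

Common attributes: R1 ∩ R2 = {P2}.
No dependency enlarges {P2}, so (P2)⁺ = {P2}.
The closure contains neither all of R1 = {P1, P2, P3, P4, P5} nor all of R2 = {P2, P6, P7}, so the common attributes are not a superkey of either fragment. The join is lossy.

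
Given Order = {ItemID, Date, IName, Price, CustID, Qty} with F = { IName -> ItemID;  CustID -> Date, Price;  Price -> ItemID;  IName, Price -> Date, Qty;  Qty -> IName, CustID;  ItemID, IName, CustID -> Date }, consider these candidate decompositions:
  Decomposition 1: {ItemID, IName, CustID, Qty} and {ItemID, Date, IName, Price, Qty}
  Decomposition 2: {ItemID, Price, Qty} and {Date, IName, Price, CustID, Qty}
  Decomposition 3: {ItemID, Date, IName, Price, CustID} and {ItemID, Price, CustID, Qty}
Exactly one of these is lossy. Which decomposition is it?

Decomposition 1: common = {ItemID, IName, Qty}, closure = {ItemID, Date, IName, Price, CustID, Qty} → lossless.
Decomposition 2: common = {Price, Qty}, closure = {ItemID, Date, IName, Price, CustID, Qty} → lossless.
Decomposition 3: common = {ItemID, Price, CustID}, closure = {ItemID, Date, Price, CustID} → lossy.

Decomposition 3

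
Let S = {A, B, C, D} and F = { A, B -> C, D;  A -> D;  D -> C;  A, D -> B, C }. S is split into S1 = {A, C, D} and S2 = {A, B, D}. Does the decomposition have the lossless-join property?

Common attributes: S1 ∩ S2 = {A, D}.
Closure of {A, D}: D → C applies, adding C; A, D → B, C applies, adding B. So (A, D)⁺ = {A, B, C, D}.
This closure contains every attribute of S1, so S1 ∩ S2 → S1. The join is lossless.

Yes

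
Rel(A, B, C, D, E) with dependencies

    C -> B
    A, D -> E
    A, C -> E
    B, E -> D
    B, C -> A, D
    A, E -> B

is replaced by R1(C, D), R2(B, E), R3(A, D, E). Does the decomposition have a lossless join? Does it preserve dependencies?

lossy and not dependency-preserving

Lossless test (chase): applying each FD to every pair of rows produces no changes in the tableau, so no row becomes fully distinguished — the join is lossy.
Dependency preservation: the restricted closure of {C} across the fragments never reaches {B}, so C → B cannot be enforced without a join — not preserved.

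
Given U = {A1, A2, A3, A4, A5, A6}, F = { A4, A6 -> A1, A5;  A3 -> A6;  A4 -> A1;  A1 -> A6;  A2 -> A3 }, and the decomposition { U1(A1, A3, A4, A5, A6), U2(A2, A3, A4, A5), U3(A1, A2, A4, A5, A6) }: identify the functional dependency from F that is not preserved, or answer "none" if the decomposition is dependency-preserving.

A4, A6 → A1, A5 lies within U1.
A3 → A6 lies within U1.
A4 → A1 lies within U1.
A1 → A6 lies within U1.
A2 → A3 lies within U2.
Every dependency is enforceable on the fragments, so the decomposition is dependency-preserving.

none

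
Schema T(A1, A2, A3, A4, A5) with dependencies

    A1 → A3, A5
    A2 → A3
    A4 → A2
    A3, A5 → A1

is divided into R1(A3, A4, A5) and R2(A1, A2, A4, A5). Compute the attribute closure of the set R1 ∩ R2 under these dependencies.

R1 ∩ R2 = {A4, A5}.
A4 → A2 applies, adding A2
A2 → A3 applies, adding A3
A3, A5 → A1 applies, adding A1
Closure: {A1, A2, A3, A4, A5}.

A1, A2, A3, A4, A5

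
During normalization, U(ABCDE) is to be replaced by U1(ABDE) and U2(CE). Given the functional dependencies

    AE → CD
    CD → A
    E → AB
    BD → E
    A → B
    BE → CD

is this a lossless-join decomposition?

Yes

Common attributes: U1 ∩ U2 = {E}.
Closure of {E}: E → AB applies, adding AB; BE → CD applies, adding CD. So (E)⁺ = {ABCDE}.
This closure contains every attribute of U1, so U1 ∩ U2 → U1. The join is lossless.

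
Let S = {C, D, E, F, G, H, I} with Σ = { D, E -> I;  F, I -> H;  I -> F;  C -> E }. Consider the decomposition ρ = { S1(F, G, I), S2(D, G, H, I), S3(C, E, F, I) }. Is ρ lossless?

Chase test. Columns are C, D, E, F, G, H, I; row i has aⱼ where attribute j ∈ Si, else bᵢⱼ.
Initial tableau (one row per fragment):
  row 1: b11 b12 b13 a4 a5 b16 a7
  row 2: b21 a2 b23 b24 a5 a6 a7
  row 3: a1 b32 a3 a4 b35 b36 a7
Rows 1 and 3 agree on F, I; apply F, I→H and equate their H entries.
Rows 1 and 2 agree on I; apply I→F and equate their F entries.
Rows 1 and 2 agree on F, I; apply F, I→H and equate their H entries.
No row becomes fully distinguished — the join is lossy.

No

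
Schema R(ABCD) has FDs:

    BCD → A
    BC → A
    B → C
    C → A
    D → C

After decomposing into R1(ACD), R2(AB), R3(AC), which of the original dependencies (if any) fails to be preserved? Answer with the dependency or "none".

B → C

Check B → C: no single fragment contains all of {BC}, and the restricted closure of {B} across the fragments never reaches {C}.
BCD → A is preserved.
BC → A is preserved.
C → A is preserved.
D → C is preserved.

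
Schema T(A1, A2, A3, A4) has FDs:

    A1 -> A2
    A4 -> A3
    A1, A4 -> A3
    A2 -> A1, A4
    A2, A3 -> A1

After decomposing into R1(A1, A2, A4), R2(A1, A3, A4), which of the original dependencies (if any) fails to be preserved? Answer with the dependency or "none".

A1 → A2 lies within R1.
A4 → A3 lies within R2.
A1, A4 → A3 lies within R2.
A2 → A1, A4 lies within R1.
A2, A3 → A1: restricted closure across fragments reaches A1.
Every dependency is enforceable on the fragments, so the decomposition is dependency-preserving.

none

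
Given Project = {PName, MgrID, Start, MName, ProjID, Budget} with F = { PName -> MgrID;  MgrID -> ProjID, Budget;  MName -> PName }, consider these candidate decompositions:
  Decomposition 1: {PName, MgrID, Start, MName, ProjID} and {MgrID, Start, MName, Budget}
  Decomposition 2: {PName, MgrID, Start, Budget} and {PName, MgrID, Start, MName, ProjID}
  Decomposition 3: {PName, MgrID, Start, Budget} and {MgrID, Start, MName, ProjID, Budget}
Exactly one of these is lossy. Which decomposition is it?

Decomposition 1: common = {MgrID, Start, MName}, closure = {PName, MgrID, Start, MName, ProjID, Budget} → lossless.
Decomposition 2: common = {PName, MgrID, Start}, closure = {PName, MgrID, Start, ProjID, Budget} → lossless.
Decomposition 3: common = {MgrID, Start, Budget}, closure = {MgrID, Start, ProjID, Budget} → lossy.

Decomposition 3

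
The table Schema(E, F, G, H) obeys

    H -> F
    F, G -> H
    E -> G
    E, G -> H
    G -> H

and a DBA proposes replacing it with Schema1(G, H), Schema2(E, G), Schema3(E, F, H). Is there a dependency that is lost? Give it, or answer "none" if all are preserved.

H → F lies within Schema3.
F, G → H: restricted closure across fragments reaches H.
E → G lies within Schema2.
E, G → H: restricted closure across fragments reaches H.
G → H lies within Schema1.
Every dependency is enforceable on the fragments, so the decomposition is dependency-preserving.

none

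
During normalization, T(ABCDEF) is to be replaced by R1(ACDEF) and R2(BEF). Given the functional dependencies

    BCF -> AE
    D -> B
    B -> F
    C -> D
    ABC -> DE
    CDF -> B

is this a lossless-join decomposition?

No

Common attributes: R1 ∩ R2 = {EF}.
No dependency enlarges {EF}, so (EF)⁺ = {EF}.
The closure contains neither all of R1 = {ACDEF} nor all of R2 = {BEF}, so the common attributes are not a superkey of either fragment. The join is lossy.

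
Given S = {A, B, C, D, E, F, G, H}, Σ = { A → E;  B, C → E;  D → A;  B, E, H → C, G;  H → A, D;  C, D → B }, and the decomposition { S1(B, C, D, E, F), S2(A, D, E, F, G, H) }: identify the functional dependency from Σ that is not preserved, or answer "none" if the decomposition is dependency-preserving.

Check B, E, H → C, G: no single fragment contains all of {B, C, E, G, H}, and the restricted closure of {B, E, H} across the fragments never reaches {C, G}.
A → E is preserved.
B, C → E is preserved.
D → A is preserved.
H → A, D is preserved.
C, D → B is preserved.

B, E, H → C, G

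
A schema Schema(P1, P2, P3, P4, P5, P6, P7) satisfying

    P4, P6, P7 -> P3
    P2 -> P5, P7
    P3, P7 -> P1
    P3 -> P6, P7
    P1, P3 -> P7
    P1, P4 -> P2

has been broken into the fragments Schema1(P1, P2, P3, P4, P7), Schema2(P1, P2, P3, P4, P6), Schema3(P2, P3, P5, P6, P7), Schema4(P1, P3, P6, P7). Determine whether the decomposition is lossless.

Yes

Chase test. Columns are P1, P2, P3, P4, P5, P6, P7; row i has aⱼ where attribute j ∈ Schemai, else bᵢⱼ.
Initial tableau (one row per fragment):
  row 1: a1 a2 a3 a4 b15 b16 a7
  row 2: a1 a2 a3 a4 b25 a6 b27
  row 3: b31 a2 a3 b34 a5 a6 a7
  row 4: a1 b42 a3 b44 b45 a6 a7
Rows 1 and 2 agree on P2; apply P2→P5, P7 and equate their P5, P7 entries.
Rows 1 and 3 agree on P2; apply P2→P5, P7 and equate their P5, P7 entries.
Rows 1 and 3 agree on P3, P7; apply P3, P7→P1 and equate their P1 entries.
Rows 1 and 2 agree on P3; apply P3→P6, P7 and equate their P6, P7 entries.
Row 1 is now all distinguished symbols — the join is lossless.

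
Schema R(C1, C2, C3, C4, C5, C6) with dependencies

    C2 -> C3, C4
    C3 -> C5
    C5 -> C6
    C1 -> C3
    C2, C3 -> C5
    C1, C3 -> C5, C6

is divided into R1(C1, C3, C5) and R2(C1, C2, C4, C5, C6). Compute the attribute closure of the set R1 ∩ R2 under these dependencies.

C1, C3, C5, C6

R1 ∩ R2 = {C1, C5}.
C5 → C6 applies, adding C6
C1 → C3 applies, adding C3
Closure: {C1, C3, C5, C6}.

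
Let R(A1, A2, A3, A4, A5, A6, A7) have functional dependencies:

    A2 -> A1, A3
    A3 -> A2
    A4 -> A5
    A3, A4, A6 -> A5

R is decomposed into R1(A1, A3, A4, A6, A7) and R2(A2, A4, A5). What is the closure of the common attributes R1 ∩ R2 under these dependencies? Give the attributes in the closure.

R1 ∩ R2 = {A4}.
A4 → A5 applies, adding A5
Closure: {A4, A5}.

A4, A5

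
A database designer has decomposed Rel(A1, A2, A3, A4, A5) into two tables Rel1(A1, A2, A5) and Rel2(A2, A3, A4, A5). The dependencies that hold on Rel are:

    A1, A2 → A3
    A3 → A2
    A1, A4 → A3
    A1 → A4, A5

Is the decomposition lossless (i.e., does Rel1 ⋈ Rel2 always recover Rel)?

No

Common attributes: Rel1 ∩ Rel2 = {A2, A5}.
No dependency enlarges {A2, A5}, so (A2, A5)⁺ = {A2, A5}.
The closure contains neither all of Rel1 = {A1, A2, A5} nor all of Rel2 = {A2, A3, A4, A5}, so the common attributes are not a superkey of either fragment. The join is lossy.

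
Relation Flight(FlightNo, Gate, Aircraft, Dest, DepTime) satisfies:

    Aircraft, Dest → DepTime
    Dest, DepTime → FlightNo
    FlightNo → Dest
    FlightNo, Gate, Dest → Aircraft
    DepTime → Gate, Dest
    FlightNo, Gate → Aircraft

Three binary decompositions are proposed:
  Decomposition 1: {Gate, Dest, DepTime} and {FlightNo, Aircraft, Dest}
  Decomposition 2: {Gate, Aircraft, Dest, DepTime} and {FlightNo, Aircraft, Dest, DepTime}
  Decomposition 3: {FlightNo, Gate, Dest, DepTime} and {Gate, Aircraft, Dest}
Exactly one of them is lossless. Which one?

Decomposition 2

Decomposition 1: common = {Dest}, closure = {Dest} → lossy.
Decomposition 2: common = {Aircraft, Dest, DepTime}, closure = {FlightNo, Gate, Aircraft, Dest, DepTime} → lossless.
Decomposition 3: common = {Gate, Dest}, closure = {Gate, Dest} → lossy.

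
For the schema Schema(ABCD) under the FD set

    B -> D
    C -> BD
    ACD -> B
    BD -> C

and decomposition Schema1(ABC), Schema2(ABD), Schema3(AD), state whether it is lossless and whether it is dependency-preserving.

Lossless test (chase): Rows 1 and 2 agree on B; apply B→D and equate their D entries. Rows 1 and 2 agree on BD; apply BD→C and equate their C entries. Row 1 is now all distinguished symbols — the join is lossless.
Dependency preservation: C → BD; ACD → B; BD → C are not contained in any single fragment, but the restricted closure of each left-hand side across the fragments still reaches the right-hand side; the remaining FDs each lie inside some fragment. All dependencies are preserved.

lossless and dependency-preserving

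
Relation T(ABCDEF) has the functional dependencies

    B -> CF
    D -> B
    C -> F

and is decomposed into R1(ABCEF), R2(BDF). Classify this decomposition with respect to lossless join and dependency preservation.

lossy but dependency-preserving

Lossless test: (BF)⁺ = {BCF}, which is a superkey of neither fragment — lossy.
Dependency preservation: every FD's attributes lie within a single fragment, so each can be enforced locally — preserved.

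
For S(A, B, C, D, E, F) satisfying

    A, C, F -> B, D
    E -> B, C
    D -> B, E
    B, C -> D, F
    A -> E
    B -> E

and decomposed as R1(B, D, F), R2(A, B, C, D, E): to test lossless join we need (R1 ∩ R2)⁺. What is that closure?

B, C, D, E, F

R1 ∩ R2 = {B, D}.
D → B, E applies, adding E
E → B, C applies, adding C
B, C → D, F applies, adding F
Closure: {B, C, D, E, F}.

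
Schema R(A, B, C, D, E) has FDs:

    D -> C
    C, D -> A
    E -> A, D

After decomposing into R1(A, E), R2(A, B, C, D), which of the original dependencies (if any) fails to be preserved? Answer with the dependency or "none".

Check E → A, D: no single fragment contains all of {A, D, E}, and the restricted closure of {E} across the fragments never reaches {A, D}.
D → C is preserved.
C, D → A is preserved.

E -> A, D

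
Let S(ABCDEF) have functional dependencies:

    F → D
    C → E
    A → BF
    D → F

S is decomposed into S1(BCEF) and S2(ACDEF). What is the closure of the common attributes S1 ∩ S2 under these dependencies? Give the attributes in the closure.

S1 ∩ S2 = {CEF}.
F → D applies, adding D
Closure: {CDEF}.

CDEF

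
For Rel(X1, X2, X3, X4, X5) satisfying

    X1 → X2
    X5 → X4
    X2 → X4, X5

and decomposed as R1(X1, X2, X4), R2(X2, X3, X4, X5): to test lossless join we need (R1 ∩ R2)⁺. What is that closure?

R1 ∩ R2 = {X2, X4}.
X2 → X4, X5 applies, adding X5
Closure: {X2, X4, X5}.

X2, X4, X5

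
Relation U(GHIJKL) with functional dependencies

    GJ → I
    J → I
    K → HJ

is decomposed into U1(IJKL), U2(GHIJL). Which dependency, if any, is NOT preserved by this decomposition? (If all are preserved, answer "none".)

K → HJ

Check K → HJ: no single fragment contains all of {HJK}, and the restricted closure of {K} across the fragments never reaches {HJ}.
GJ → I is preserved.
J → I is preserved.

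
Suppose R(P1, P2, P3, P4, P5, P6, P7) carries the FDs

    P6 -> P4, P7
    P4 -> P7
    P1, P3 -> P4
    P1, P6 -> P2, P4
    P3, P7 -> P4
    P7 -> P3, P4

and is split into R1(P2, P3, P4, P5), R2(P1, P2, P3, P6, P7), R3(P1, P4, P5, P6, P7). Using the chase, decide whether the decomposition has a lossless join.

Chase test. Columns are P1, P2, P3, P4, P5, P6, P7; row i has aⱼ where attribute j ∈ Ri, else bᵢⱼ.
Initial tableau (one row per fragment):
  row 1: b11 a2 a3 a4 a5 b16 b17
  row 2: a1 a2 a3 b24 b25 a6 a7
  row 3: a1 b32 b33 a4 a5 a6 a7
Rows 2 and 3 agree on P6; apply P6→P4, P7 and equate their P4, P7 entries.
Rows 1 and 2 agree on P4; apply P4→P7 and equate their P7 entries.
Rows 2 and 3 agree on P1, P6; apply P1, P6→P2, P4 and equate their P2, P4 entries.
Rows 1 and 3 agree on P7; apply P7→P3, P4 and equate their P3, P4 entries.
Row 3 is now all distinguished symbols — the join is lossless.

Yes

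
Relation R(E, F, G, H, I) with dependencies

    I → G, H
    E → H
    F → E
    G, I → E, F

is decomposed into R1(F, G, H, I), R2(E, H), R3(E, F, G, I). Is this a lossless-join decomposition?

Yes

Chase test. Columns are E, F, G, H, I; row i has aⱼ where attribute j ∈ Ri, else bᵢⱼ.
Initial tableau (one row per fragment):
  row 1: b11 a2 a3 a4 a5
  row 2: a1 b22 b23 a4 b25
  row 3: a1 a2 a3 b34 a5
Rows 1 and 3 agree on I; apply I→G, H and equate their G, H entries.
Rows 1 and 3 agree on F; apply F→E and equate their E entries.
Row 1 is now all distinguished symbols — the join is lossless.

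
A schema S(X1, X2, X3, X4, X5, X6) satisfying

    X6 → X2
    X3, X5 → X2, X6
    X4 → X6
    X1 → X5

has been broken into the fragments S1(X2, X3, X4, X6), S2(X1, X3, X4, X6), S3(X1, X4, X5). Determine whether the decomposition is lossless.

Yes

Chase test. Columns are X1, X2, X3, X4, X5, X6; row i has aⱼ where attribute j ∈ Si, else bᵢⱼ.
Initial tableau (one row per fragment):
  row 1: b11 a2 a3 a4 b15 a6
  row 2: a1 b22 a3 a4 b25 a6
  row 3: a1 b32 b33 a4 a5 b36
Rows 1 and 2 agree on X6; apply X6→X2 and equate their X2 entries.
Rows 1 and 3 agree on X4; apply X4→X6 and equate their X6 entries.
Rows 2 and 3 agree on X1; apply X1→X5 and equate their X5 entries.
Rows 1 and 3 agree on X6; apply X6→X2 and equate their X2 entries.
Row 2 is now all distinguished symbols — the join is lossless.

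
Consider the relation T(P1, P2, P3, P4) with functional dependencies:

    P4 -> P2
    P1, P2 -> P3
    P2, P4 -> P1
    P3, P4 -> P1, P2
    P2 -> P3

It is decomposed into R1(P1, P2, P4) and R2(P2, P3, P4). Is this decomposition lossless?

Yes

Common attributes: R1 ∩ R2 = {P2, P4}.
Closure of {P2, P4}: P2, P4 → P1 applies, adding P1; P2 → P3 applies, adding P3. So (P2, P4)⁺ = {P1, P2, P3, P4}.
This closure contains every attribute of R1, so R1 ∩ R2 → R1. The join is lossless.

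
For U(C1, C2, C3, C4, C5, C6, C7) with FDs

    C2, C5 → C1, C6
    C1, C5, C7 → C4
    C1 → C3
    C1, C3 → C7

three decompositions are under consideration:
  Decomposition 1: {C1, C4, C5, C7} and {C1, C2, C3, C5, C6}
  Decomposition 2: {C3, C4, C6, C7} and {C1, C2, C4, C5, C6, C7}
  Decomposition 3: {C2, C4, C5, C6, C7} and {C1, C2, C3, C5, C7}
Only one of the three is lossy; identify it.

Decomposition 2

Decomposition 1: common = {C1, C5}, closure = {C1, C3, C4, C5, C7} → lossless.
Decomposition 2: common = {C4, C6, C7}, closure = {C4, C6, C7} → lossy.
Decomposition 3: common = {C2, C5, C7}, closure = {C1, C2, C3, C4, C5, C6, C7} → lossless.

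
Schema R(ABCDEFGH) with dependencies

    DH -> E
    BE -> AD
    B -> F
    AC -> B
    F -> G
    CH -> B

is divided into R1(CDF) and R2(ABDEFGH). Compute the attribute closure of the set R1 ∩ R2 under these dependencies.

DFG

R1 ∩ R2 = {DF}.
F → G applies, adding G
Closure: {DFG}.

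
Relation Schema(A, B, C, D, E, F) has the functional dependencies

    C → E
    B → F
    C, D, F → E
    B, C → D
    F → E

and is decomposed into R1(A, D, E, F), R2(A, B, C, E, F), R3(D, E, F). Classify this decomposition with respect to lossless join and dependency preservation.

lossy and not dependency-preserving

Lossless test (chase): applying each FD to every pair of rows produces no changes in the tableau, so no row becomes fully distinguished — the join is lossy.
Dependency preservation: the restricted closure of {B, C} across the fragments never reaches {D}, so B, C → D cannot be enforced without a join — not preserved.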